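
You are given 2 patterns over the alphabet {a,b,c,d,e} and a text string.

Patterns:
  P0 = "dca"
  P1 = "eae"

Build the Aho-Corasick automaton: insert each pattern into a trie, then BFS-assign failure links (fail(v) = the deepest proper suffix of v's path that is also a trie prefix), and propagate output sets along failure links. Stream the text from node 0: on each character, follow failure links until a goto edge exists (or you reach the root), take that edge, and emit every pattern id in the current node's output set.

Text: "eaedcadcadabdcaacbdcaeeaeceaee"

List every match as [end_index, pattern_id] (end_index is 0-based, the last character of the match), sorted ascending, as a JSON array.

Build:
Trie (insert patterns):
  0='ε' goto d→1 e→4
  1='d' goto c→2
  2='dc' goto a→3
  3='dca' goto ·  ←P0
  4='e' goto a→5
  5='ea' goto e→6
  6='eae' goto ·  ←P1

BFS fail/out derivation:
  fail(1) 'd': from fail(0)=0 chase 'd': 0 ⇒ 0;  out=∅∪out(0)=∅
  fail(4) 'e': from fail(0)=0 chase 'e': 0 ⇒ 0;  out=∅∪out(0)=∅
  fail(2) 'dc': from fail(1)=0 chase 'c': 0 ⇒ 0;  out=∅∪out(0)=∅
  fail(5) 'ea': from fail(4)=0 chase 'a': 0 ⇒ 0;  out=∅∪out(0)=∅
  fail(3) 'dca': from fail(2)=0 chase 'a': 0 ⇒ 0;  out={0}∪out(0)={0}
  fail(6) 'eae': from fail(5)=0 chase 'e': 0 ⇒ 4;  out={1}∪out(4)={1}

Text stream:
pos 0 'e': at 4
pos 1 'a': at 5
pos 2 'e': at 6  ** P1@[0:2]
pos 3 'd': at 1 ·f
pos 4 'c': at 2
pos 5 'a': at 3  ** P0@[3:5]
pos 6 'd': at 1 ·f
pos 7 'c': at 2
pos 8 'a': at 3  ** P0@[6:8]
pos 9 'd': at 1 ·f
pos 10 'a': at 0 ·f
pos 11 'b': at 0
pos 12 'd': at 1
pos 13 'c': at 2
pos 14 'a': at 3  ** P0@[12:14]
pos 15 'a': at 0 ·f
pos 16 'c': at 0
pos 17 'b': at 0
pos 18 'd': at 1
pos 19 'c': at 2
pos 20 'a': at 3  ** P0@[18:20]
pos 21 'e': at 4 ·f
pos 22 'e': at 4 ·f
pos 23 'a': at 5
pos 24 'e': at 6  ** P1@[22:24]
pos 25 'c': at 0 ·f
pos 26 'e': at 4
pos 27 'a': at 5
pos 28 'e': at 6  ** P1@[26:28]
pos 29 'e': at 4 ·f

Matches: [[2,1],[5,0],[8,0],[14,0],[20,0],[24,1],[28,1]]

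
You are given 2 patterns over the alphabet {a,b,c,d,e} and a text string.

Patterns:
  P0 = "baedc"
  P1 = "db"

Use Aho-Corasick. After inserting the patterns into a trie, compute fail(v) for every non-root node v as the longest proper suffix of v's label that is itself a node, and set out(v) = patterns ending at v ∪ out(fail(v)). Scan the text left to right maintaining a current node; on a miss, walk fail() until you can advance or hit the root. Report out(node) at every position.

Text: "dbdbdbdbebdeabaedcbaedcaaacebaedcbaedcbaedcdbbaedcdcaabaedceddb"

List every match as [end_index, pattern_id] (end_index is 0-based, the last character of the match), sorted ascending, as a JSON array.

Build automaton:
Trie (insert patterns):
  n0 'ε': b→1 d→6
  n1 'b': a→2
  n2 'ba': e→3
  n3 'bae': d→4
  n4 'baed': c→5
  n5 'baedc': ·  ←P0
  n6 'd': b→7
  n7 'db': ·  ←P1

Failure links (BFS by depth):
  fail(1) 'b': from fail(0)=0 chase 'b': 0 ⇒ 0;  out=∅∪out(0)=∅
  fail(6) 'd': from fail(0)=0 chase 'd': 0 ⇒ 0;  out=∅∪out(0)=∅
  fail(2) 'ba': from fail(1)=0 chase 'a': 0 ⇒ 0;  out=∅∪out(0)=∅
  fail(7) 'db': from fail(6)=0 chase 'b': 0 ⇒ 1;  out={1}∪out(1)={1}
  fail(3) 'bae': from fail(2)=0 chase 'e': 0 ⇒ 0;  out=∅∪out(0)=∅
  fail(4) 'baed': from fail(3)=0 chase 'd': 0 ⇒ 6;  out=∅∪out(6)=∅
  fail(5) 'baedc': from fail(4)=6 chase 'c': 6→0 ⇒ 0;  out={0}∪out(0)={0}

Scan:
[0] read 'd'  n0⇒n6
[1] read 'b'  n6⇒n7  → match P1@[0:1]
[2] read 'd'  n7⇒n6 ·f
[3] read 'b'  n6⇒n7  → match P1@[2:3]
[4] read 'd'  n7⇒n6 ·f
[5] read 'b'  n6⇒n7  → match P1@[4:5]
[6] read 'd'  n7⇒n6 ·f
[7] read 'b'  n6⇒n7  → match P1@[6:7]
[8] read 'e'  n7⇒n0 ·f
[9] read 'b'  n0⇒n1
[10] read 'd'  n1⇒n6 ·f
[11] read 'e'  n6⇒n0 ·f
[12] read 'a'  n0⇒n0
[13] read 'b'  n0⇒n1
[14] read 'a'  n1⇒n2
[15] read 'e'  n2⇒n3
[16] read 'd'  n3⇒n4
[17] read 'c'  n4⇒n5  → match P0@[13:17]
[18] read 'b'  n5⇒n1 ·f
[19] read 'a'  n1⇒n2
[20] read 'e'  n2⇒n3
[21] read 'd'  n3⇒n4
[22] read 'c'  n4⇒n5  → match P0@[18:22]
[23] read 'a'  n5⇒n0 ·f
[24] read 'a'  n0⇒n0
[25] read 'a'  n0⇒n0
[26] read 'c'  n0⇒n0
[27] read 'e'  n0⇒n0
[28] read 'b'  n0⇒n1
[29] read 'a'  n1⇒n2
[30] read 'e'  n2⇒n3
[31] read 'd'  n3⇒n4
[32] read 'c'  n4⇒n5  → match P0@[28:32]
[33] read 'b'  n5⇒n1 ·f
[34] read 'a'  n1⇒n2
[35] read 'e'  n2⇒n3
[36] read 'd'  n3⇒n4
[37] read 'c'  n4⇒n5  → match P0@[33:37]
[38] read 'b'  n5⇒n1 ·f
[39] read 'a'  n1⇒n2
[40] read 'e'  n2⇒n3
[41] read 'd'  n3⇒n4
[42] read 'c'  n4⇒n5  → match P0@[38:42]
[43] read 'd'  n5⇒n6 ·f
[44] read 'b'  n6⇒n7  → match P1@[43:44]
[45] read 'b'  n7⇒n1 ·f
[46] read 'a'  n1⇒n2
[47] read 'e'  n2⇒n3
[48] read 'd'  n3⇒n4
[49] read 'c'  n4⇒n5  → match P0@[45:49]
[50] read 'd'  n5⇒n6 ·f
[51] read 'c'  n6⇒n0 ·f
[52] read 'a'  n0⇒n0
[53] read 'a'  n0⇒n0
[54] read 'b'  n0⇒n1
[55] read 'a'  n1⇒n2
[56] read 'e'  n2⇒n3
[57] read 'd'  n3⇒n4
[58] read 'c'  n4⇒n5  → match P0@[54:58]
[59] read 'e'  n5⇒n0 ·f
[60] read 'd'  n0⇒n6
[61] read 'd'  n6⇒n6 ·f
[62] read 'b'  n6⇒n7  → match P1@[61:62]

All matches (sorted): [[1,1],[3,1],[5,1],[7,1],[17,0],[22,0],[32,0],[37,0],[42,0],[44,1],[49,0],[58,0],[62,1]]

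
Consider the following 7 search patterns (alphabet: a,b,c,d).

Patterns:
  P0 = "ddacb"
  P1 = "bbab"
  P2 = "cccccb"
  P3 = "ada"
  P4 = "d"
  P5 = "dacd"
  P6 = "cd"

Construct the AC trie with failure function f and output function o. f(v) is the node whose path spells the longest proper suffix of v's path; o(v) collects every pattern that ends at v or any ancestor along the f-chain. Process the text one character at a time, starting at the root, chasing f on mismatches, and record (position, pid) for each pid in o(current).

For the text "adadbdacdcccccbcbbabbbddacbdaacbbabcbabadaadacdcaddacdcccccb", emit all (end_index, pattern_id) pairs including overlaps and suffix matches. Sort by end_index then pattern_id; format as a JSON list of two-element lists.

Construct AC machine:
Trie (insert patterns):
  0='ε' goto a→16 b→6 c→10 d→1
  1='d' goto a→19 d→2  [P4 ends]
  2='dd' goto a→3
  3='dda' goto c→4
  4='ddac' goto b→5
  5='ddacb' goto ·  [P0 ends]
  6='b' goto b→7
  7='bb' goto a→8
  8='bba' goto b→9
  9='bbab' goto ·  [P1 ends]
  10='c' goto c→11 d→22
  11='cc' goto c→12
  12='ccc' goto c→13
  13='cccc' goto c→14
  14='ccccc' goto b→15
  15='cccccb' goto ·  [P2 ends]
  16='a' goto d→17
  17='ad' goto a→18
  18='ada' goto ·  [P3 ends]
  19='da' goto c→20
  20='dac' goto d→21
  21='dacd' goto ·  [P5 ends]
  22='cd' goto ·  [P6 ends]

BFS fail/out derivation:
  fail(1) 'd': from fail(0)=0 chase 'd': 0 ⇒ 0;  out={4}∪out(0)={4}
  fail(6) 'b': from fail(0)=0 chase 'b': 0 ⇒ 0;  out=∅∪out(0)=∅
  fail(10) 'c': from fail(0)=0 chase 'c': 0 ⇒ 0;  out=∅∪out(0)=∅
  fail(16) 'a': from fail(0)=0 chase 'a': 0 ⇒ 0;  out=∅∪out(0)=∅
  fail(2) 'dd': from fail(1)=0 chase 'd': 0 ⇒ 1;  out=∅∪out(1)={4}
  fail(7) 'bb': from fail(6)=0 chase 'b': 0 ⇒ 6;  out=∅∪out(6)=∅
  fail(11) 'cc': from fail(10)=0 chase 'c': 0 ⇒ 10;  out=∅∪out(10)=∅
  fail(17) 'ad': from fail(16)=0 chase 'd': 0 ⇒ 1;  out=∅∪out(1)={4}
  fail(19) 'da': from fail(1)=0 chase 'a': 0 ⇒ 16;  out=∅∪out(16)=∅
  fail(22) 'cd': from fail(10)=0 chase 'd': 0 ⇒ 1;  out={6}∪out(1)={4,6}
  fail(3) 'dda': from fail(2)=1 chase 'a': 1 ⇒ 19;  out=∅∪out(19)=∅
  fail(8) 'bba': from fail(7)=6 chase 'a': 6→0 ⇒ 16;  out=∅∪out(16)=∅
  fail(12) 'ccc': from fail(11)=10 chase 'c': 10 ⇒ 11;  out=∅∪out(11)=∅
  fail(18) 'ada': from fail(17)=1 chase 'a': 1 ⇒ 19;  out={3}∪out(19)={3}
  fail(20) 'dac': from fail(19)=16 chase 'c': 16→0 ⇒ 10;  out=∅∪out(10)=∅
  fail(4) 'ddac': from fail(3)=19 chase 'c': 19 ⇒ 20;  out=∅∪out(20)=∅
  fail(9) 'bbab': from fail(8)=16 chase 'b': 16→0 ⇒ 6;  out={1}∪out(6)={1}
  fail(13) 'cccc': from fail(12)=11 chase 'c': 11 ⇒ 12;  out=∅∪out(12)=∅
  fail(21) 'dacd': from fail(20)=10 chase 'd': 10 ⇒ 22;  out={5}∪out(22)={4,5,6}
  fail(5) 'ddacb': from fail(4)=20 chase 'b': 20→10→0 ⇒ 6;  out={0}∪out(6)={0}
  fail(14) 'ccccc': from fail(13)=12 chase 'c': 12 ⇒ 13;  out=∅∪out(13)=∅
  fail(15) 'cccccb': from fail(14)=13 chase 'b': 13→12→11→10→0 ⇒ 6;  out={2}∪out(6)={2}

Text stream:
i=0 'a': node 0→16
i=1 'd': node 16→17  ** P4@[1:1]
i=2 'a': node 17→18  ** P3@[0:2]
i=3 'd': node 18→17 (fail-walked)  ** P4@[3:3]
i=4 'b': node 17→6 (fail-walked)
i=5 'd': node 6→1 (fail-walked)  ** P4@[5:5]
i=6 'a': node 1→19
i=7 'c': node 19→20
i=8 'd': node 20→21  ** P4@[8:8],P5@[5:8],P6@[7:8]
i=9 'c': node 21→10 (fail-walked)
i=10 'c': node 10→11
i=11 'c': node 11→12
i=12 'c': node 12→13
i=13 'c': node 13→14
i=14 'b': node 14→15  ** P2@[9:14]
i=15 'c': node 15→10 (fail-walked)
i=16 'b': node 10→6 (fail-walked)
i=17 'b': node 6→7
i=18 'a': node 7→8
i=19 'b': node 8→9  ** P1@[16:19]
i=20 'b': node 9→7 (fail-walked)
i=21 'b': node 7→7 (fail-walked)
i=22 'd': node 7→1 (fail-walked)  ** P4@[22:22]
i=23 'd': node 1→2  ** P4@[23:23]
i=24 'a': node 2→3
i=25 'c': node 3→4
i=26 'b': node 4→5  ** P0@[22:26]
i=27 'd': node 5→1 (fail-walked)  ** P4@[27:27]
i=28 'a': node 1→19
i=29 'a': node 19→16 (fail-walked)
i=30 'c': node 16→10 (fail-walked)
i=31 'b': node 10→6 (fail-walked)
i=32 'b': node 6→7
i=33 'a': node 7→8
i=34 'b': node 8→9  ** P1@[31:34]
i=35 'c': node 9→10 (fail-walked)
i=36 'b': node 10→6 (fail-walked)
i=37 'a': node 6→16 (fail-walked)
i=38 'b': node 16→6 (fail-walked)
i=39 'a': node 6→16 (fail-walked)
i=40 'd': node 16→17  ** P4@[40:40]
i=41 'a': node 17→18  ** P3@[39:41]
i=42 'a': node 18→16 (fail-walked)
i=43 'd': node 16→17  ** P4@[43:43]
i=44 'a': node 17→18  ** P3@[42:44]
i=45 'c': node 18→20 (fail-walked)
i=46 'd': node 20→21  ** P4@[46:46],P5@[43:46],P6@[45:46]
i=47 'c': node 21→10 (fail-walked)
i=48 'a': node 10→16 (fail-walked)
i=49 'd': node 16→17  ** P4@[49:49]
i=50 'd': node 17→2 (fail-walked)  ** P4@[50:50]
i=51 'a': node 2→3
i=52 'c': node 3→4
i=53 'd': node 4→21 (fail-walked)  ** P4@[53:53],P5@[50:53],P6@[52:53]
i=54 'c': node 21→10 (fail-walked)
i=55 'c': node 10→11
i=56 'c': node 11→12
i=57 'c': node 12→13
i=58 'c': node 13→14
i=59 'b': node 14→15  ** P2@[54:59]

Matches: [[1,4],[2,3],[3,4],[5,4],[8,4],[8,5],[8,6],[14,2],[19,1],[22,4],[23,4],[26,0],[27,4],[34,1],[40,4],[41,3],[43,4],[44,3],[46,4],[46,5],[46,6],[49,4],[50,4],[53,4],[53,5],[53,6],[59,2]]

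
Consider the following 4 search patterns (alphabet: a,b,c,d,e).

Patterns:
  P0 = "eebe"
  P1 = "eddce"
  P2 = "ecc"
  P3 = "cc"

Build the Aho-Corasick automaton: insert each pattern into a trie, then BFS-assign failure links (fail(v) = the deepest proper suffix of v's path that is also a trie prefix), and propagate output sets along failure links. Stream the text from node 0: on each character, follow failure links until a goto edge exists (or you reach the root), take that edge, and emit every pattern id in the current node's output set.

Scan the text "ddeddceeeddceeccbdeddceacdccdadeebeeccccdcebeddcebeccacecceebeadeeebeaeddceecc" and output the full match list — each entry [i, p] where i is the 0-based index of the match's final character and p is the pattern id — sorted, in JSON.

Construct AC machine:
Trie nodes:
  0='ε' goto c→11 e→1
  1='e' goto c→9 d→5 e→2
  2='ee' goto b→3
  3='eeb' goto e→4
  4='eebe' goto ·  ←P0
  5='ed' goto d→6
  6='edd' goto c→7
  7='eddc' goto e→8
  8='eddce' goto ·  ←P1
  9='ec' goto c→10
  10='ecc' goto ·  ←P2
  11='c' goto c→12
  12='cc' goto ·  ←P3

Failure links (BFS by depth):
  n1('e'): parent n0 fail=0; on 'e' 0 → fail=0;  out ∅∪∅=∅
  n11('c'): parent n0 fail=0; on 'c' 0 → fail=0;  out ∅∪∅=∅
  n2('ee'): parent n1 fail=0; on 'e' 0 → fail=1;  out ∅∪∅=∅
  n5('ed'): parent n1 fail=0; on 'd' 0 → fail=0;  out ∅∪∅=∅
  n9('ec'): parent n1 fail=0; on 'c' 0 → fail=11;  out ∅∪∅=∅
  n12('cc'): parent n11 fail=0; on 'c' 0 → fail=11;  out {3}∪∅={3}
  n3('eeb'): parent n2 fail=1; on 'b' 1→0 → fail=0;  out ∅∪∅=∅
  n6('edd'): parent n5 fail=0; on 'd' 0 → fail=0;  out ∅∪∅=∅
  n10('ecc'): parent n9 fail=11; on 'c' 11 → fail=12;  out {2}∪{3}={2,3}
  n4('eebe'): parent n3 fail=0; on 'e' 0 → fail=1;  out {0}∪∅={0}
  n7('eddc'): parent n6 fail=0; on 'c' 0 → fail=11;  out ∅∪∅=∅
  n8('eddce'): parent n7 fail=11; on 'e' 11→0 → fail=1;  out {1}∪∅={1}

Scan:
i=0 'd': node 0→0
i=1 'd': node 0→0
i=2 'e': node 0→1
i=3 'd': node 1→5
i=4 'd': node 5→6
i=5 'c': node 6→7
i=6 'e': node 7→8  emit P1@[2:6]
i=7 'e': node 8→2 (fail-walked)
i=8 'e': node 2→2 (fail-walked)
i=9 'd': node 2→5 (fail-walked)
i=10 'd': node 5→6
i=11 'c': node 6→7
i=12 'e': node 7→8  emit P1@[8:12]
i=13 'e': node 8→2 (fail-walked)
i=14 'c': node 2→9 (fail-walked)
i=15 'c': node 9→10  emit P2@[13:15],P3@[14:15]
i=16 'b': node 10→0 (fail-walked)
i=17 'd': node 0→0
i=18 'e': node 0→1
i=19 'd': node 1→5
i=20 'd': node 5→6
i=21 'c': node 6→7
i=22 'e': node 7→8  emit P1@[18:22]
i=23 'a': node 8→0 (fail-walked)
i=24 'c': node 0→11
i=25 'd': node 11→0 (fail-walked)
i=26 'c': node 0→11
i=27 'c': node 11→12  emit P3@[26:27]
i=28 'd': node 12→0 (fail-walked)
i=29 'a': node 0→0
i=30 'd': node 0→0
i=31 'e': node 0→1
i=32 'e': node 1→2
i=33 'b': node 2→3
i=34 'e': node 3→4  emit P0@[31:34]
i=35 'e': node 4→2 (fail-walked)
i=36 'c': node 2→9 (fail-walked)
i=37 'c': node 9→10  emit P2@[35:37],P3@[36:37]
i=38 'c': node 10→12 (fail-walked)  emit P3@[37:38]
i=39 'c': node 12→12 (fail-walked)  emit P3@[38:39]
i=40 'd': node 12→0 (fail-walked)
i=41 'c': node 0→11
i=42 'e': node 11→1 (fail-walked)
i=43 'b': node 1→0 (fail-walked)
i=44 'e': node 0→1
i=45 'd': node 1→5
i=46 'd': node 5→6
i=47 'c': node 6→7
i=48 'e': node 7→8  emit P1@[44:48]
i=49 'b': node 8→0 (fail-walked)
i=50 'e': node 0→1
i=51 'c': node 1→9
i=52 'c': node 9→10  emit P2@[50:52],P3@[51:52]
i=53 'a': node 10→0 (fail-walked)
i=54 'c': node 0→11
i=55 'e': node 11→1 (fail-walked)
i=56 'c': node 1→9
i=57 'c': node 9→10  emit P2@[55:57],P3@[56:57]
i=58 'e': node 10→1 (fail-walked)
i=59 'e': node 1→2
i=60 'b': node 2→3
i=61 'e': node 3→4  emit P0@[58:61]
i=62 'a': node 4→0 (fail-walked)
i=63 'd': node 0→0
i=64 'e': node 0→1
i=65 'e': node 1→2
i=66 'e': node 2→2 (fail-walked)
i=67 'b': node 2→3
i=68 'e': node 3→4  emit P0@[65:68]
i=69 'a': node 4→0 (fail-walked)
i=70 'e': node 0→1
i=71 'd': node 1→5
i=72 'd': node 5→6
i=73 'c': node 6→7
i=74 'e': node 7→8  emit P1@[70:74]
i=75 'e': node 8→2 (fail-walked)
i=76 'c': node 2→9 (fail-walked)
i=77 'c': node 9→10  emit P2@[75:77],P3@[76:77]

Matches: [[6,1],[12,1],[15,2],[15,3],[22,1],[27,3],[34,0],[37,2],[37,3],[38,3],[39,3],[48,1],[52,2],[52,3],[57,2],[57,3],[61,0],[68,0],[74,1],[77,2],[77,3]]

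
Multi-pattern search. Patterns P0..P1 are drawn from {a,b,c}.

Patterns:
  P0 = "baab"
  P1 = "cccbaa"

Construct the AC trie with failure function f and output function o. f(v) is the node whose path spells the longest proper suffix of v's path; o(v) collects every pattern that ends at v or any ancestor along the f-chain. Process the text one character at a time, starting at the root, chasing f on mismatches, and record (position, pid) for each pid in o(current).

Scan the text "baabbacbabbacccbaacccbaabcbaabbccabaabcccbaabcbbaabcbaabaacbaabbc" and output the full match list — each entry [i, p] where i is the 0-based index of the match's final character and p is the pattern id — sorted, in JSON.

Build automaton:
Trie (insert patterns):
  n0 'ε': b→1 c→5
  n1 'b': a→2
  n2 'ba': a→3
  n3 'baa': b→4
  n4 'baab': ·  [P0 ends]
  n5 'c': c→6
  n6 'cc': c→7
  n7 'ccc': b→8
  n8 'cccb': a→9
  n9 'cccba': a→10
  n10 'cccbaa': ·  [P1 ends]

Failure links (BFS by depth):
  n1('b'): parent n0 fail=0; on 'b' 0 → fail=0;  out ∅∪∅=∅
  n5('c'): parent n0 fail=0; on 'c' 0 → fail=0;  out ∅∪∅=∅
  n2('ba'): parent n1 fail=0; on 'a' 0 → fail=0;  out ∅∪∅=∅
  n6('cc'): parent n5 fail=0; on 'c' 0 → fail=5;  out ∅∪∅=∅
  n3('baa'): parent n2 fail=0; on 'a' 0 → fail=0;  out ∅∪∅=∅
  n7('ccc'): parent n6 fail=5; on 'c' 5 → fail=6;  out ∅∪∅=∅
  n4('baab'): parent n3 fail=0; on 'b' 0 → fail=1;  out {0}∪∅={0}
  n8('cccb'): parent n7 fail=6; on 'b' 6→5→0 → fail=1;  out ∅∪∅=∅
  n9('cccba'): parent n8 fail=1; on 'a' 1 → fail=2;  out ∅∪∅=∅
  n10('cccbaa'): parent n9 fail=2; on 'a' 2 → fail=3;  out {1}∪∅={1}

Text stream:
pos 0 'b': at 1
pos 1 'a': at 2
pos 2 'a': at 3
pos 3 'b': at 4  ** P0@[0:3]
pos 4 'b': at 1 ·f
pos 5 'a': at 2
pos 6 'c': at 5 ·f
pos 7 'b': at 1 ·f
pos 8 'a': at 2
pos 9 'b': at 1 ·f
pos 10 'b': at 1 ·f
pos 11 'a': at 2
pos 12 'c': at 5 ·f
pos 13 'c': at 6
pos 14 'c': at 7
pos 15 'b': at 8
pos 16 'a': at 9
pos 17 'a': at 10  ** P1@[12:17]
pos 18 'c': at 5 ·f
pos 19 'c': at 6
pos 20 'c': at 7
pos 21 'b': at 8
pos 22 'a': at 9
pos 23 'a': at 10  ** P1@[18:23]
pos 24 'b': at 4 ·f  ** P0@[21:24]
pos 25 'c': at 5 ·f
pos 26 'b': at 1 ·f
pos 27 'a': at 2
pos 28 'a': at 3
pos 29 'b': at 4  ** P0@[26:29]
pos 30 'b': at 1 ·f
pos 31 'c': at 5 ·f
pos 32 'c': at 6
pos 33 'a': at 0 ·f
pos 34 'b': at 1
pos 35 'a': at 2
pos 36 'a': at 3
pos 37 'b': at 4  ** P0@[34:37]
pos 38 'c': at 5 ·f
pos 39 'c': at 6
pos 40 'c': at 7
pos 41 'b': at 8
pos 42 'a': at 9
pos 43 'a': at 10  ** P1@[38:43]
pos 44 'b': at 4 ·f  ** P0@[41:44]
pos 45 'c': at 5 ·f
pos 46 'b': at 1 ·f
pos 47 'b': at 1 ·f
pos 48 'a': at 2
pos 49 'a': at 3
pos 50 'b': at 4  ** P0@[47:50]
pos 51 'c': at 5 ·f
pos 52 'b': at 1 ·f
pos 53 'a': at 2
pos 54 'a': at 3
pos 55 'b': at 4  ** P0@[52:55]
pos 56 'a': at 2 ·f
pos 57 'a': at 3
pos 58 'c': at 5 ·f
pos 59 'b': at 1 ·f
pos 60 'a': at 2
pos 61 'a': at 3
pos 62 'b': at 4  ** P0@[59:62]
pos 63 'b': at 1 ·f
pos 64 'c': at 5 ·f

All matches (sorted): [[3,0],[17,1],[23,1],[24,0],[29,0],[37,0],[43,1],[44,0],[50,0],[55,0],[62,0]]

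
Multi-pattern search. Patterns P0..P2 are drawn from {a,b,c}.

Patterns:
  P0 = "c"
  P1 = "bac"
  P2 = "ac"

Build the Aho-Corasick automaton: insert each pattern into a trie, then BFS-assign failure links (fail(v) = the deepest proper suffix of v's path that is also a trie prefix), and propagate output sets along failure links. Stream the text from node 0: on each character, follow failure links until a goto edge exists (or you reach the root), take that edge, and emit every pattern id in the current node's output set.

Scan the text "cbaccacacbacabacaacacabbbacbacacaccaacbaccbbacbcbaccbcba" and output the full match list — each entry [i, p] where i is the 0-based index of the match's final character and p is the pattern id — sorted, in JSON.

Construct AC machine:
Trie (insert patterns):
  n0 'ε': a→5 b→2 c→1
  n1 'c': ·  [P0 ends]
  n2 'b': a→3
  n3 'ba': c→4
  n4 'bac': ·  [P1 ends]
  n5 'a': c→6
  n6 'ac': ·  [P2 ends]

Failure links (BFS by depth):
  n1('c'): parent n0 fail=0; on 'c' 0 → fail=0;  out {0}∪∅={0}
  n2('b'): parent n0 fail=0; on 'b' 0 → fail=0;  out ∅∪∅=∅
  n5('a'): parent n0 fail=0; on 'a' 0 → fail=0;  out ∅∪∅=∅
  n3('ba'): parent n2 fail=0; on 'a' 0 → fail=5;  out ∅∪∅=∅
  n6('ac'): parent n5 fail=0; on 'c' 0 → fail=1;  out {2}∪{0}={0,2}
  n4('bac'): parent n3 fail=5; on 'c' 5 → fail=6;  out {1}∪{0,2}={0,1,2}

Text stream:
pos 0 'c': at 1  → match P0@[0:0]
pos 1 'b': at 2 (fail-walked)
pos 2 'a': at 3
pos 3 'c': at 4  → match P0@[3:3],P1@[1:3],P2@[2:3]
pos 4 'c': at 1 (fail-walked)  → match P0@[4:4]
pos 5 'a': at 5 (fail-walked)
pos 6 'c': at 6  → match P0@[6:6],P2@[5:6]
pos 7 'a': at 5 (fail-walked)
pos 8 'c': at 6  → match P0@[8:8],P2@[7:8]
pos 9 'b': at 2 (fail-walked)
pos 10 'a': at 3
pos 11 'c': at 4  → match P0@[11:11],P1@[9:11],P2@[10:11]
pos 12 'a': at 5 (fail-walked)
pos 13 'b': at 2 (fail-walked)
pos 14 'a': at 3
pos 15 'c': at 4  → match P0@[15:15],P1@[13:15],P2@[14:15]
pos 16 'a': at 5 (fail-walked)
pos 17 'a': at 5 (fail-walked)
pos 18 'c': at 6  → match P0@[18:18],P2@[17:18]
pos 19 'a': at 5 (fail-walked)
pos 20 'c': at 6  → match P0@[20:20],P2@[19:20]
pos 21 'a': at 5 (fail-walked)
pos 22 'b': at 2 (fail-walked)
pos 23 'b': at 2 (fail-walked)
pos 24 'b': at 2 (fail-walked)
pos 25 'a': at 3
pos 26 'c': at 4  → match P0@[26:26],P1@[24:26],P2@[25:26]
pos 27 'b': at 2 (fail-walked)
pos 28 'a': at 3
pos 29 'c': at 4  → match P0@[29:29],P1@[27:29],P2@[28:29]
pos 30 'a': at 5 (fail-walked)
pos 31 'c': at 6  → match P0@[31:31],P2@[30:31]
pos 32 'a': at 5 (fail-walked)
pos 33 'c': at 6  → match P0@[33:33],P2@[32:33]
pos 34 'c': at 1 (fail-walked)  → match P0@[34:34]
pos 35 'a': at 5 (fail-walked)
pos 36 'a': at 5 (fail-walked)
pos 37 'c': at 6  → match P0@[37:37],P2@[36:37]
pos 38 'b': at 2 (fail-walked)
pos 39 'a': at 3
pos 40 'c': at 4  → match P0@[40:40],P1@[38:40],P2@[39:40]
pos 41 'c': at 1 (fail-walked)  → match P0@[41:41]
pos 42 'b': at 2 (fail-walked)
pos 43 'b': at 2 (fail-walked)
pos 44 'a': at 3
pos 45 'c': at 4  → match P0@[45:45],P1@[43:45],P2@[44:45]
pos 46 'b': at 2 (fail-walked)
pos 47 'c': at 1 (fail-walked)  → match P0@[47:47]
pos 48 'b': at 2 (fail-walked)
pos 49 'a': at 3
pos 50 'c': at 4  → match P0@[50:50],P1@[48:50],P2@[49:50]
pos 51 'c': at 1 (fail-walked)  → match P0@[51:51]
pos 52 'b': at 2 (fail-walked)
pos 53 'c': at 1 (fail-walked)  → match P0@[53:53]
pos 54 'b': at 2 (fail-walked)
pos 55 'a': at 3

All matches (sorted): [[0,0],[3,0],[3,1],[3,2],[4,0],[6,0],[6,2],[8,0],[8,2],[11,0],[11,1],[11,2],[15,0],[15,1],[15,2],[18,0],[18,2],[20,0],[20,2],[26,0],[26,1],[26,2],[29,0],[29,1],[29,2],[31,0],[31,2],[33,0],[33,2],[34,0],[37,0],[37,2],[40,0],[40,1],[40,2],[41,0],[45,0],[45,1],[45,2],[47,0],[50,0],[50,1],[50,2],[51,0],[53,0]]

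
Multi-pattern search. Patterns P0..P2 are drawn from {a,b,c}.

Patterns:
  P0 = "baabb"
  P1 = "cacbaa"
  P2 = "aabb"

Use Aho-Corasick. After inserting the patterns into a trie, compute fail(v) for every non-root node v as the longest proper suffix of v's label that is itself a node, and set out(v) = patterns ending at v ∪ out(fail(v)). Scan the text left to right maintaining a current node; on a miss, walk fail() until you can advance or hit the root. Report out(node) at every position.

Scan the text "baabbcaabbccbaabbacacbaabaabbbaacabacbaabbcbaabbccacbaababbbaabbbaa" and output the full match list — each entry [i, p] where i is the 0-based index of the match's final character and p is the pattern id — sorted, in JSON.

Build:
Trie nodes:
  n0 'ε': a→12 b→1 c→6
  n1 'b': a→2
  n2 'ba': a→3
  n3 'baa': b→4
  n4 'baab': b→5
  n5 'baabb': ·  ←P0
  n6 'c': a→7
  n7 'ca': c→8
  n8 'cac': b→9
  n9 'cacb': a→10
  n10 'cacba': a→11
  n11 'cacbaa': ·  ←P1
  n12 'a': a→13
  n13 'aa': b→14
  n14 'aab': b→15
  n15 'aabb': ·  ←P2

BFS fail/out derivation:
  fail(1) 'b': from fail(0)=0 chase 'b': 0 ⇒ 0;  out=∅∪out(0)=∅
  fail(6) 'c': from fail(0)=0 chase 'c': 0 ⇒ 0;  out=∅∪out(0)=∅
  fail(12) 'a': from fail(0)=0 chase 'a': 0 ⇒ 0;  out=∅∪out(0)=∅
  fail(2) 'ba': from fail(1)=0 chase 'a': 0 ⇒ 12;  out=∅∪out(12)=∅
  fail(7) 'ca': from fail(6)=0 chase 'a': 0 ⇒ 12;  out=∅∪out(12)=∅
  fail(13) 'aa': from fail(12)=0 chase 'a': 0 ⇒ 12;  out=∅∪out(12)=∅
  fail(3) 'baa': from fail(2)=12 chase 'a': 12 ⇒ 13;  out=∅∪out(13)=∅
  fail(8) 'cac': from fail(7)=12 chase 'c': 12→0 ⇒ 6;  out=∅∪out(6)=∅
  fail(14) 'aab': from fail(13)=12 chase 'b': 12→0 ⇒ 1;  out=∅∪out(1)=∅
  fail(4) 'baab': from fail(3)=13 chase 'b': 13 ⇒ 14;  out=∅∪out(14)=∅
  fail(9) 'cacb': from fail(8)=6 chase 'b': 6→0 ⇒ 1;  out=∅∪out(1)=∅
  fail(15) 'aabb': from fail(14)=1 chase 'b': 1→0 ⇒ 1;  out={2}∪out(1)={2}
  fail(5) 'baabb': from fail(4)=14 chase 'b': 14 ⇒ 15;  out={0}∪out(15)={0,2}
  fail(10) 'cacba': from fail(9)=1 chase 'a': 1 ⇒ 2;  out=∅∪out(2)=∅
  fail(11) 'cacbaa': from fail(10)=2 chase 'a': 2 ⇒ 3;  out={1}∪out(3)={1}

Scan:
pos 0 'b': at 1
pos 1 'a': at 2
pos 2 'a': at 3
pos 3 'b': at 4
pos 4 'b': at 5  → match P0@[0:4],P2@[1:4]
pos 5 'c': at 6 (via fail)
pos 6 'a': at 7
pos 7 'a': at 13 (via fail)
pos 8 'b': at 14
pos 9 'b': at 15  → match P2@[6:9]
pos 10 'c': at 6 (via fail)
pos 11 'c': at 6 (via fail)
pos 12 'b': at 1 (via fail)
pos 13 'a': at 2
pos 14 'a': at 3
pos 15 'b': at 4
pos 16 'b': at 5  → match P0@[12:16],P2@[13:16]
pos 17 'a': at 2 (via fail)
pos 18 'c': at 6 (via fail)
pos 19 'a': at 7
pos 20 'c': at 8
pos 21 'b': at 9
pos 22 'a': at 10
pos 23 'a': at 11  → match P1@[18:23]
pos 24 'b': at 4 (via fail)
pos 25 'a': at 2 (via fail)
pos 26 'a': at 3
pos 27 'b': at 4
pos 28 'b': at 5  → match P0@[24:28],P2@[25:28]
pos 29 'b': at 1 (via fail)
pos 30 'a': at 2
pos 31 'a': at 3
pos 32 'c': at 6 (via fail)
pos 33 'a': at 7
pos 34 'b': at 1 (via fail)
pos 35 'a': at 2
pos 36 'c': at 6 (via fail)
pos 37 'b': at 1 (via fail)
pos 38 'a': at 2
pos 39 'a': at 3
pos 40 'b': at 4
pos 41 'b': at 5  → match P0@[37:41],P2@[38:41]
pos 42 'c': at 6 (via fail)
pos 43 'b': at 1 (via fail)
pos 44 'a': at 2
pos 45 'a': at 3
pos 46 'b': at 4
pos 47 'b': at 5  → match P0@[43:47],P2@[44:47]
pos 48 'c': at 6 (via fail)
pos 49 'c': at 6 (via fail)
pos 50 'a': at 7
pos 51 'c': at 8
pos 52 'b': at 9
pos 53 'a': at 10
pos 54 'a': at 11  → match P1@[49:54]
pos 55 'b': at 4 (via fail)
pos 56 'a': at 2 (via fail)
pos 57 'b': at 1 (via fail)
pos 58 'b': at 1 (via fail)
pos 59 'b': at 1 (via fail)
pos 60 'a': at 2
pos 61 'a': at 3
pos 62 'b': at 4
pos 63 'b': at 5  → match P0@[59:63],P2@[60:63]
pos 64 'b': at 1 (via fail)
pos 65 'a': at 2
pos 66 'a': at 3

Result: [[4,0],[4,2],[9,2],[16,0],[16,2],[23,1],[28,0],[28,2],[41,0],[41,2],[47,0],[47,2],[54,1],[63,0],[63,2]]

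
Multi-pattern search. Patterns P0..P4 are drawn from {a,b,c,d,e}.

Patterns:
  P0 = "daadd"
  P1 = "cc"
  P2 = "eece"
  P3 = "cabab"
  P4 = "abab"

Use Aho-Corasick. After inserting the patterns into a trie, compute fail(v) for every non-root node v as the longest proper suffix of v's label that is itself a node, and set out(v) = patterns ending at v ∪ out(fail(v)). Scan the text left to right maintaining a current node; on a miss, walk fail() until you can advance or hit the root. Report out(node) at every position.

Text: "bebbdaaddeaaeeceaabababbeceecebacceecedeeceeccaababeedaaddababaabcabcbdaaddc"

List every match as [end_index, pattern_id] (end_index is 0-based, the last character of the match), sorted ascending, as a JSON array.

Construct AC machine:
Trie (insert patterns):
  0='ε' goto a→16 c→6 d→1 e→8
  1='d' goto a→2
  2='da' goto a→3
  3='daa' goto d→4
  4='daad' goto d→5
  5='daadd' goto ·  [P0 ends]
  6='c' goto a→12 c→7
  7='cc' goto ·  [P1 ends]
  8='e' goto e→9
  9='ee' goto c→10
  10='eec' goto e→11
  11='eece' goto ·  [P2 ends]
  12='ca' goto b→13
  13='cab' goto a→14
  14='caba' goto b→15
  15='cabab' goto ·  [P3 ends]
  16='a' goto b→17
  17='ab' goto a→18
  18='aba' goto b→19
  19='abab' goto ·  [P4 ends]

Failure links (BFS by depth):
  fail(1) 'd': from fail(0)=0 chase 'd': 0 ⇒ 0;  out=∅∪out(0)=∅
  fail(6) 'c': from fail(0)=0 chase 'c': 0 ⇒ 0;  out=∅∪out(0)=∅
  fail(8) 'e': from fail(0)=0 chase 'e': 0 ⇒ 0;  out=∅∪out(0)=∅
  fail(16) 'a': from fail(0)=0 chase 'a': 0 ⇒ 0;  out=∅∪out(0)=∅
  fail(2) 'da': from fail(1)=0 chase 'a': 0 ⇒ 16;  out=∅∪out(16)=∅
  fail(7) 'cc': from fail(6)=0 chase 'c': 0 ⇒ 6;  out={1}∪out(6)={1}
  fail(9) 'ee': from fail(8)=0 chase 'e': 0 ⇒ 8;  out=∅∪out(8)=∅
  fail(12) 'ca': from fail(6)=0 chase 'a': 0 ⇒ 16;  out=∅∪out(16)=∅
  fail(17) 'ab': from fail(16)=0 chase 'b': 0 ⇒ 0;  out=∅∪out(0)=∅
  fail(3) 'daa': from fail(2)=16 chase 'a': 16→0 ⇒ 16;  out=∅∪out(16)=∅
  fail(10) 'eec': from fail(9)=8 chase 'c': 8→0 ⇒ 6;  out=∅∪out(6)=∅
  fail(13) 'cab': from fail(12)=16 chase 'b': 16 ⇒ 17;  out=∅∪out(17)=∅
  fail(18) 'aba': from fail(17)=0 chase 'a': 0 ⇒ 16;  out=∅∪out(16)=∅
  fail(4) 'daad': from fail(3)=16 chase 'd': 16→0 ⇒ 1;  out=∅∪out(1)=∅
  fail(11) 'eece': from fail(10)=6 chase 'e': 6→0 ⇒ 8;  out={2}∪out(8)={2}
  fail(14) 'caba': from fail(13)=17 chase 'a': 17 ⇒ 18;  out=∅∪out(18)=∅
  fail(19) 'abab': from fail(18)=16 chase 'b': 16 ⇒ 17;  out={4}∪out(17)={4}
  fail(5) 'daadd': from fail(4)=1 chase 'd': 1→0 ⇒ 1;  out={0}∪out(1)={0}
  fail(15) 'cabab': from fail(14)=18 chase 'b': 18 ⇒ 19;  out={3}∪out(19)={3,4}

Scan:
i=0 'b': node 0→0
i=1 'e': node 0→8
i=2 'b': node 8→0 (via fail)
i=3 'b': node 0→0
i=4 'd': node 0→1
i=5 'a': node 1→2
i=6 'a': node 2→3
i=7 'd': node 3→4
i=8 'd': node 4→5  → match P0@[4:8]
i=9 'e': node 5→8 (via fail)
i=10 'a': node 8→16 (via fail)
i=11 'a': node 16→16 (via fail)
i=12 'e': node 16→8 (via fail)
i=13 'e': node 8→9
i=14 'c': node 9→10
i=15 'e': node 10→11  → match P2@[12:15]
i=16 'a': node 11→16 (via fail)
i=17 'a': node 16→16 (via fail)
i=18 'b': node 16→17
i=19 'a': node 17→18
i=20 'b': node 18→19  → match P4@[17:20]
i=21 'a': node 19→18 (via fail)
i=22 'b': node 18→19  → match P4@[19:22]
i=23 'b': node 19→0 (via fail)
i=24 'e': node 0→8
i=25 'c': node 8→6 (via fail)
i=26 'e': node 6→8 (via fail)
i=27 'e': node 8→9
i=28 'c': node 9→10
i=29 'e': node 10→11  → match P2@[26:29]
i=30 'b': node 11→0 (via fail)
i=31 'a': node 0→16
i=32 'c': node 16→6 (via fail)
i=33 'c': node 6→7  → match P1@[32:33]
i=34 'e': node 7→8 (via fail)
i=35 'e': node 8→9
i=36 'c': node 9→10
i=37 'e': node 10→11  → match P2@[34:37]
i=38 'd': node 11→1 (via fail)
i=39 'e': node 1→8 (via fail)
i=40 'e': node 8→9
i=41 'c': node 9→10
i=42 'e': node 10→11  → match P2@[39:42]
i=43 'e': node 11→9 (via fail)
i=44 'c': node 9→10
i=45 'c': node 10→7 (via fail)  → match P1@[44:45]
i=46 'a': node 7→12 (via fail)
i=47 'a': node 12→16 (via fail)
i=48 'b': node 16→17
i=49 'a': node 17→18
i=50 'b': node 18→19  → match P4@[47:50]
i=51 'e': node 19→8 (via fail)
i=52 'e': node 8→9
i=53 'd': node 9→1 (via fail)
i=54 'a': node 1→2
i=55 'a': node 2→3
i=56 'd': node 3→4
i=57 'd': node 4→5  → match P0@[53:57]
i=58 'a': node 5→2 (via fail)
i=59 'b': node 2→17 (via fail)
i=60 'a': node 17→18
i=61 'b': node 18→19  → match P4@[58:61]
i=62 'a': node 19→18 (via fail)
i=63 'a': node 18→16 (via fail)
i=64 'b': node 16→17
i=65 'c': node 17→6 (via fail)
i=66 'a': node 6→12
i=67 'b': node 12→13
i=68 'c': node 13→6 (via fail)
i=69 'b': node 6→0 (via fail)
i=70 'd': node 0→1
i=71 'a': node 1→2
i=72 'a': node 2→3
i=73 'd': node 3→4
i=74 'd': node 4→5  → match P0@[70:74]
i=75 'c': node 5→6 (via fail)

All matches (sorted): [[8,0],[15,2],[20,4],[22,4],[29,2],[33,1],[37,2],[42,2],[45,1],[50,4],[57,0],[61,4],[74,0]]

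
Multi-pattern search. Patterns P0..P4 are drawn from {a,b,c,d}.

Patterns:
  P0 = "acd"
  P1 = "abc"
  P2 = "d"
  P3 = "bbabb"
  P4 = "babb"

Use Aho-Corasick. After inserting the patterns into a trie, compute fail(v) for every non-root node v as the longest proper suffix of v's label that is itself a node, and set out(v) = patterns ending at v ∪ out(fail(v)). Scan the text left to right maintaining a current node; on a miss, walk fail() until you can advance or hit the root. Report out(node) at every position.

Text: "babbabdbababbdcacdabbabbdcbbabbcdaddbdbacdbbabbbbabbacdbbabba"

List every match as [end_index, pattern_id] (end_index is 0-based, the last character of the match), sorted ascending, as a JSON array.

Build automaton:
Trie (insert patterns):
  n0 'ε': a→1 b→7 d→6
  n1 'a': b→4 c→2
  n2 'ac': d→3
  n3 'acd': ·  [P0 ends]
  n4 'ab': c→5
  n5 'abc': ·  [P1 ends]
  n6 'd': ·  [P2 ends]
  n7 'b': a→12 b→8
  n8 'bb': a→9
  n9 'bba': b→10
  n10 'bbab': b→11
  n11 'bbabb': ·  [P3 ends]
  n12 'ba': b→13
  n13 'bab': b→14
  n14 'babb': ·  [P4 ends]

BFS fail/out derivation:
  fail(1) 'a': from fail(0)=0 chase 'a': 0 ⇒ 0;  out=∅∪out(0)=∅
  fail(6) 'd': from fail(0)=0 chase 'd': 0 ⇒ 0;  out={2}∪out(0)={2}
  fail(7) 'b': from fail(0)=0 chase 'b': 0 ⇒ 0;  out=∅∪out(0)=∅
  fail(2) 'ac': from fail(1)=0 chase 'c': 0 ⇒ 0;  out=∅∪out(0)=∅
  fail(4) 'ab': from fail(1)=0 chase 'b': 0 ⇒ 7;  out=∅∪out(7)=∅
  fail(8) 'bb': from fail(7)=0 chase 'b': 0 ⇒ 7;  out=∅∪out(7)=∅
  fail(12) 'ba': from fail(7)=0 chase 'a': 0 ⇒ 1;  out=∅∪out(1)=∅
  fail(3) 'acd': from fail(2)=0 chase 'd': 0 ⇒ 6;  out={0}∪out(6)={0,2}
  fail(5) 'abc': from fail(4)=7 chase 'c': 7→0 ⇒ 0;  out={1}∪out(0)={1}
  fail(9) 'bba': from fail(8)=7 chase 'a': 7 ⇒ 12;  out=∅∪out(12)=∅
  fail(13) 'bab': from fail(12)=1 chase 'b': 1 ⇒ 4;  out=∅∪out(4)=∅
  fail(10) 'bbab': from fail(9)=12 chase 'b': 12 ⇒ 13;  out=∅∪out(13)=∅
  fail(14) 'babb': from fail(13)=4 chase 'b': 4→7 ⇒ 8;  out={4}∪out(8)={4}
  fail(11) 'bbabb': from fail(10)=13 chase 'b': 13 ⇒ 14;  out={3}∪out(14)={3,4}

Scan:
[0] read 'b'  n0⇒n7
[1] read 'a'  n7⇒n12
[2] read 'b'  n12⇒n13
[3] read 'b'  n13⇒n14  emit P4@[0:3]
[4] read 'a'  n14⇒n9 ·f
[5] read 'b'  n9⇒n10
[6] read 'd'  n10⇒n6 ·f  emit P2@[6:6]
[7] read 'b'  n6⇒n7 ·f
[8] read 'a'  n7⇒n12
[9] read 'b'  n12⇒n13
[10] read 'a'  n13⇒n12 ·f
[11] read 'b'  n12⇒n13
[12] read 'b'  n13⇒n14  emit P4@[9:12]
[13] read 'd'  n14⇒n6 ·f  emit P2@[13:13]
[14] read 'c'  n6⇒n0 ·f
[15] read 'a'  n0⇒n1
[16] read 'c'  n1⇒n2
[17] read 'd'  n2⇒n3  emit P0@[15:17],P2@[17:17]
[18] read 'a'  n3⇒n1 ·f
[19] read 'b'  n1⇒n4
[20] read 'b'  n4⇒n8 ·f
[21] read 'a'  n8⇒n9
[22] read 'b'  n9⇒n10
[23] read 'b'  n10⇒n11  emit P3@[19:23],P4@[20:23]
[24] read 'd'  n11⇒n6 ·f  emit P2@[24:24]
[25] read 'c'  n6⇒n0 ·f
[26] read 'b'  n0⇒n7
[27] read 'b'  n7⇒n8
[28] read 'a'  n8⇒n9
[29] read 'b'  n9⇒n10
[30] read 'b'  n10⇒n11  emit P3@[26:30],P4@[27:30]
[31] read 'c'  n11⇒n0 ·f
[32] read 'd'  n0⇒n6  emit P2@[32:32]
[33] read 'a'  n6⇒n1 ·f
[34] read 'd'  n1⇒n6 ·f  emit P2@[34:34]
[35] read 'd'  n6⇒n6 ·f  emit P2@[35:35]
[36] read 'b'  n6⇒n7 ·f
[37] read 'd'  n7⇒n6 ·f  emit P2@[37:37]
[38] read 'b'  n6⇒n7 ·f
[39] read 'a'  n7⇒n12
[40] read 'c'  n12⇒n2 ·f
[41] read 'd'  n2⇒n3  emit P0@[39:41],P2@[41:41]
[42] read 'b'  n3⇒n7 ·f
[43] read 'b'  n7⇒n8
[44] read 'a'  n8⇒n9
[45] read 'b'  n9⇒n10
[46] read 'b'  n10⇒n11  emit P3@[42:46],P4@[43:46]
[47] read 'b'  n11⇒n8 ·f
[48] read 'b'  n8⇒n8 ·f
[49] read 'a'  n8⇒n9
[50] read 'b'  n9⇒n10
[51] read 'b'  n10⇒n11  emit P3@[47:51],P4@[48:51]
[52] read 'a'  n11⇒n9 ·f
[53] read 'c'  n9⇒n2 ·f
[54] read 'd'  n2⇒n3  emit P0@[52:54],P2@[54:54]
[55] read 'b'  n3⇒n7 ·f
[56] read 'b'  n7⇒n8
[57] read 'a'  n8⇒n9
[58] read 'b'  n9⇒n10
[59] read 'b'  n10⇒n11  emit P3@[55:59],P4@[56:59]
[60] read 'a'  n11⇒n9 ·f

Matches: [[3,4],[6,2],[12,4],[13,2],[17,0],[17,2],[23,3],[23,4],[24,2],[30,3],[30,4],[32,2],[34,2],[35,2],[37,2],[41,0],[41,2],[46,3],[46,4],[51,3],[51,4],[54,0],[54,2],[59,3],[59,4]]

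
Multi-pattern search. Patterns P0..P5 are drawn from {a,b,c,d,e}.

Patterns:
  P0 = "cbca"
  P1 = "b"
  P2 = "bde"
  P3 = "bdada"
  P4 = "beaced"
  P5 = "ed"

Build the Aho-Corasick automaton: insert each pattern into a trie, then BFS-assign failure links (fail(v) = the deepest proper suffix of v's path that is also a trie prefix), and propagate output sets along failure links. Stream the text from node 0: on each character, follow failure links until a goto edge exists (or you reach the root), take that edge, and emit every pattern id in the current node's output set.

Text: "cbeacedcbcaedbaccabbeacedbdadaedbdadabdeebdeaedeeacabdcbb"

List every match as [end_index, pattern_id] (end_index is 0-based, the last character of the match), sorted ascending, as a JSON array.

Construct AC machine:
Trie nodes:
  0='ε' goto b→5 c→1 e→16
  1='c' goto b→2
  2='cb' goto c→3
  3='cbc' goto a→4
  4='cbca' goto ·  [P0 ends]
  5='b' goto d→6 e→11  [P1 ends]
  6='bd' goto a→8 e→7
  7='bde' goto ·  [P2 ends]
  8='bda' goto d→9
  9='bdad' goto a→10
  10='bdada' goto ·  [P3 ends]
  11='be' goto a→12
  12='bea' goto c→13
  13='beac' goto e→14
  14='beace' goto d→15
  15='beaced' goto ·  [P4 ends]
  16='e' goto d→17
  17='ed' goto ·  [P5 ends]

Failure links (BFS by depth):
  n1('c'): parent n0 fail=0; on 'c' 0 → fail=0;  out ∅∪∅=∅
  n5('b'): parent n0 fail=0; on 'b' 0 → fail=0;  out {1}∪∅={1}
  n16('e'): parent n0 fail=0; on 'e' 0 → fail=0;  out ∅∪∅=∅
  n2('cb'): parent n1 fail=0; on 'b' 0 → fail=5;  out ∅∪{1}={1}
  n6('bd'): parent n5 fail=0; on 'd' 0 → fail=0;  out ∅∪∅=∅
  n11('be'): parent n5 fail=0; on 'e' 0 → fail=16;  out ∅∪∅=∅
  n17('ed'): parent n16 fail=0; on 'd' 0 → fail=0;  out {5}∪∅={5}
  n3('cbc'): parent n2 fail=5; on 'c' 5→0 → fail=1;  out ∅∪∅=∅
  n7('bde'): parent n6 fail=0; on 'e' 0 → fail=16;  out {2}∪∅={2}
  n8('bda'): parent n6 fail=0; on 'a' 0 → fail=0;  out ∅∪∅=∅
  n12('bea'): parent n11 fail=16; on 'a' 16→0 → fail=0;  out ∅∪∅=∅
  n4('cbca'): parent n3 fail=1; on 'a' 1→0 → fail=0;  out {0}∪∅={0}
  n9('bdad'): parent n8 fail=0; on 'd' 0 → fail=0;  out ∅∪∅=∅
  n13('beac'): parent n12 fail=0; on 'c' 0 → fail=1;  out ∅∪∅=∅
  n10('bdada'): parent n9 fail=0; on 'a' 0 → fail=0;  out {3}∪∅={3}
  n14('beace'): parent n13 fail=1; on 'e' 1→0 → fail=16;  out ∅∪∅=∅
  n15('beaced'): parent n14 fail=16; on 'd' 16 → fail=17;  out {4}∪{5}={4,5}

Text stream:
i=0 'c': node 0→1
i=1 'b': node 1→2  emit P1@[1:1]
i=2 'e': node 2→11 (via fail)
i=3 'a': node 11→12
i=4 'c': node 12→13
i=5 'e': node 13→14
i=6 'd': node 14→15  emit P4@[1:6],P5@[5:6]
i=7 'c': node 15→1 (via fail)
i=8 'b': node 1→2  emit P1@[8:8]
i=9 'c': node 2→3
i=10 'a': node 3→4  emit P0@[7:10]
i=11 'e': node 4→16 (via fail)
i=12 'd': node 16→17  emit P5@[11:12]
i=13 'b': node 17→5 (via fail)  emit P1@[13:13]
i=14 'a': node 5→0 (via fail)
i=15 'c': node 0→1
i=16 'c': node 1→1 (via fail)
i=17 'a': node 1→0 (via fail)
i=18 'b': node 0→5  emit P1@[18:18]
i=19 'b': node 5→5 (via fail)  emit P1@[19:19]
i=20 'e': node 5→11
i=21 'a': node 11→12
i=22 'c': node 12→13
i=23 'e': node 13→14
i=24 'd': node 14→15  emit P4@[19:24],P5@[23:24]
i=25 'b': node 15→5 (via fail)  emit P1@[25:25]
i=26 'd': node 5→6
i=27 'a': node 6→8
i=28 'd': node 8→9
i=29 'a': node 9→10  emit P3@[25:29]
i=30 'e': node 10→16 (via fail)
i=31 'd': node 16→17  emit P5@[30:31]
i=32 'b': node 17→5 (via fail)  emit P1@[32:32]
i=33 'd': node 5→6
i=34 'a': node 6→8
i=35 'd': node 8→9
i=36 'a': node 9→10  emit P3@[32:36]
i=37 'b': node 10→5 (via fail)  emit P1@[37:37]
i=38 'd': node 5→6
i=39 'e': node 6→7  emit P2@[37:39]
i=40 'e': node 7→16 (via fail)
i=41 'b': node 16→5 (via fail)  emit P1@[41:41]
i=42 'd': node 5→6
i=43 'e': node 6→7  emit P2@[41:43]
i=44 'a': node 7→0 (via fail)
i=45 'e': node 0→16
i=46 'd': node 16→17  emit P5@[45:46]
i=47 'e': node 17→16 (via fail)
i=48 'e': node 16→16 (via fail)
i=49 'a': node 16→0 (via fail)
i=50 'c': node 0→1
i=51 'a': node 1→0 (via fail)
i=52 'b': node 0→5  emit P1@[52:52]
i=53 'd': node 5→6
i=54 'c': node 6→1 (via fail)
i=55 'b': node 1→2  emit P1@[55:55]
i=56 'b': node 2→5 (via fail)  emit P1@[56:56]

Result: [[1,1],[6,4],[6,5],[8,1],[10,0],[12,5],[13,1],[18,1],[19,1],[24,4],[24,5],[25,1],[29,3],[31,5],[32,1],[36,3],[37,1],[39,2],[41,1],[43,2],[46,5],[52,1],[55,1],[56,1]]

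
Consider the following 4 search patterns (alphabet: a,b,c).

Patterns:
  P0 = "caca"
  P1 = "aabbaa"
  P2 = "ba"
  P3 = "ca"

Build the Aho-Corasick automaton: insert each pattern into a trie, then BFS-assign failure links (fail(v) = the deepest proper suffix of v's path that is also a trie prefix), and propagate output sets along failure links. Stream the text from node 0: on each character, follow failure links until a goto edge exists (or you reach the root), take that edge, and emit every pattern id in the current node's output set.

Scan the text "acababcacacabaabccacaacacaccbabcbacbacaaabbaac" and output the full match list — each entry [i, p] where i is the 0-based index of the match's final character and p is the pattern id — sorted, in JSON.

Build automaton:
Trie (insert patterns):
  0='ε' goto a→5 b→11 c→1
  1='c' goto a→2
  2='ca' goto c→3  ←P3
  3='cac' goto a→4
  4='caca' goto ·  ←P0
  5='a' goto a→6
  6='aa' goto b→7
  7='aab' goto b→8
  8='aabb' goto a→9
  9='aabba' goto a→10
  10='aabbaa' goto ·  ←P1
  11='b' goto a→12
  12='ba' goto ·  ←P2

Failure links (BFS by depth):
  fail(1) 'c': from fail(0)=0 chase 'c': 0 ⇒ 0;  out=∅∪out(0)=∅
  fail(5) 'a': from fail(0)=0 chase 'a': 0 ⇒ 0;  out=∅∪out(0)=∅
  fail(11) 'b': from fail(0)=0 chase 'b': 0 ⇒ 0;  out=∅∪out(0)=∅
  fail(2) 'ca': from fail(1)=0 chase 'a': 0 ⇒ 5;  out={3}∪out(5)={3}
  fail(6) 'aa': from fail(5)=0 chase 'a': 0 ⇒ 5;  out=∅∪out(5)=∅
  fail(12) 'ba': from fail(11)=0 chase 'a': 0 ⇒ 5;  out={2}∪out(5)={2}
  fail(3) 'cac': from fail(2)=5 chase 'c': 5→0 ⇒ 1;  out=∅∪out(1)=∅
  fail(7) 'aab': from fail(6)=5 chase 'b': 5→0 ⇒ 11;  out=∅∪out(11)=∅
  fail(4) 'caca': from fail(3)=1 chase 'a': 1 ⇒ 2;  out={0}∪out(2)={0,3}
  fail(8) 'aabb': from fail(7)=11 chase 'b': 11→0 ⇒ 11;  out=∅∪out(11)=∅
  fail(9) 'aabba': from fail(8)=11 chase 'a': 11 ⇒ 12;  out=∅∪out(12)={2}
  fail(10) 'aabbaa': from fail(9)=12 chase 'a': 12→5 ⇒ 6;  out={1}∪out(6)={1}

Text stream:
i=0 'a': node 0→5
i=1 'c': node 5→1 (via fail)
i=2 'a': node 1→2  ** P3@[1:2]
i=3 'b': node 2→11 (via fail)
i=4 'a': node 11→12  ** P2@[3:4]
i=5 'b': node 12→11 (via fail)
i=6 'c': node 11→1 (via fail)
i=7 'a': node 1→2  ** P3@[6:7]
i=8 'c': node 2→3
i=9 'a': node 3→4  ** P0@[6:9],P3@[8:9]
i=10 'c': node 4→3 (via fail)
i=11 'a': node 3→4  ** P0@[8:11],P3@[10:11]
i=12 'b': node 4→11 (via fail)
i=13 'a': node 11→12  ** P2@[12:13]
i=14 'a': node 12→6 (via fail)
i=15 'b': node 6→7
i=16 'c': node 7→1 (via fail)
i=17 'c': node 1→1 (via fail)
i=18 'a': node 1→2  ** P3@[17:18]
i=19 'c': node 2→3
i=20 'a': node 3→4  ** P0@[17:20],P3@[19:20]
i=21 'a': node 4→6 (via fail)
i=22 'c': node 6→1 (via fail)
i=23 'a': node 1→2  ** P3@[22:23]
i=24 'c': node 2→3
i=25 'a': node 3→4  ** P0@[22:25],P3@[24:25]
i=26 'c': node 4→3 (via fail)
i=27 'c': node 3→1 (via fail)
i=28 'b': node 1→11 (via fail)
i=29 'a': node 11→12  ** P2@[28:29]
i=30 'b': node 12→11 (via fail)
i=31 'c': node 11→1 (via fail)
i=32 'b': node 1→11 (via fail)
i=33 'a': node 11→12  ** P2@[32:33]
i=34 'c': node 12→1 (via fail)
i=35 'b': node 1→11 (via fail)
i=36 'a': node 11→12  ** P2@[35:36]
i=37 'c': node 12→1 (via fail)
i=38 'a': node 1→2  ** P3@[37:38]
i=39 'a': node 2→6 (via fail)
i=40 'a': node 6→6 (via fail)
i=41 'b': node 6→7
i=42 'b': node 7→8
i=43 'a': node 8→9  ** P2@[42:43]
i=44 'a': node 9→10  ** P1@[39:44]
i=45 'c': node 10→1 (via fail)

Matches: [[2,3],[4,2],[7,3],[9,0],[9,3],[11,0],[11,3],[13,2],[18,3],[20,0],[20,3],[23,3],[25,0],[25,3],[29,2],[33,2],[36,2],[38,3],[43,2],[44,1]]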